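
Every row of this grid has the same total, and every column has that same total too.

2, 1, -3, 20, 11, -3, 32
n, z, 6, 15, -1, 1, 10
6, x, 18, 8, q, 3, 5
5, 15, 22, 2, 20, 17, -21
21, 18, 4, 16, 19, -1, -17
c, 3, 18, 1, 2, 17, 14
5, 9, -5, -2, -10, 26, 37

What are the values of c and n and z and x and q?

Rows 1 and 4 both sum to 60, so that's the common total.
Column 5 has 11 − 1 + 20 + 19 + 2 − 10 = 41; the blank must be 60 − 41 = 19.
Row 3 has 6 + 18 + 8 + 19 + 3 + 5 = 59; the blank must be 60 − 59 = 1.
Column 2 has 1 + 1 + 15 + 18 + 3 + 9 = 47; the blank must be 60 − 47 = 13.
Row 6 has 3 + 18 + 1 + 2 + 17 + 14 = 55; the blank must be 60 − 55 = 5.
Row 2 has 13 + 6 + 15 − 1 + 1 + 10 = 44; the blank must be 60 − 44 = 16.

c = 5, n = 16, z = 13, x = 1, q = 19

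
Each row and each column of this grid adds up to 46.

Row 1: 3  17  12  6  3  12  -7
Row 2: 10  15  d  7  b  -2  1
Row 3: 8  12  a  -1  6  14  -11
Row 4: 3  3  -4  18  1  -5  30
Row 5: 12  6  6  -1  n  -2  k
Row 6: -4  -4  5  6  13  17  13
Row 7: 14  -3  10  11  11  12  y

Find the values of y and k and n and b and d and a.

Row 3 has 8 + 12 − 1 + 6 + 14 − 11 = 28; the blank must be 46 − 28 = 18.
Column 3 has 12 + 18 − 4 + 6 + 5 + 10 = 47; the blank must be 46 − 47 = -1.
Row 2 has 10 + 15 − 1 + 7 − 2 + 1 = 30; the blank must be 46 − 30 = 16.
Column 5 has 3 + 16 + 6 + 1 + 13 + 11 = 50; the blank must be 46 − 50 = -4.
Row 5 has 12 + 6 + 6 − 1 − 4 − 2 = 17; the blank must be 46 − 17 = 29.
Row 7 has 14 − 3 + 10 + 11 + 11 + 12 = 55; the blank must be 46 − 55 = -9.

y = -9, k = 29, n = -4, b = 16, d = -1, a = 18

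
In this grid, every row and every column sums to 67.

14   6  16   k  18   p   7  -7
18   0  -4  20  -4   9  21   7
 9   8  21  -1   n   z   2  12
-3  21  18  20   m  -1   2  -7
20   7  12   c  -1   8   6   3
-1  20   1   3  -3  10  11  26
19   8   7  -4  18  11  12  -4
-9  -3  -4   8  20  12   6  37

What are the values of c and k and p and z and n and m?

Row 4 has -3 + 21 + 18 + 20 − 1 + 2 − 7 = 50; the blank must be 67 − 50 = 17.
Column 5 has 18 − 4 + 17 − 1 − 3 + 18 + 20 = 65; the blank must be 67 − 65 = 2.
Row 5 has 20 + 7 + 12 − 1 + 8 + 6 + 3 = 55; the blank must be 67 − 55 = 12.
Column 4 has 20 − 1 + 20 + 12 + 3 − 4 + 8 = 58; the blank must be 67 − 58 = 9.
Row 1 has 14 + 6 + 16 + 9 + 18 + 7 − 7 = 63; the blank must be 67 − 63 = 4.
Row 3 has 9 + 8 + 21 − 1 + 2 + 2 + 12 = 53; the blank must be 67 − 53 = 14.

c = 12, k = 9, p = 4, z = 14, n = 2, m = 17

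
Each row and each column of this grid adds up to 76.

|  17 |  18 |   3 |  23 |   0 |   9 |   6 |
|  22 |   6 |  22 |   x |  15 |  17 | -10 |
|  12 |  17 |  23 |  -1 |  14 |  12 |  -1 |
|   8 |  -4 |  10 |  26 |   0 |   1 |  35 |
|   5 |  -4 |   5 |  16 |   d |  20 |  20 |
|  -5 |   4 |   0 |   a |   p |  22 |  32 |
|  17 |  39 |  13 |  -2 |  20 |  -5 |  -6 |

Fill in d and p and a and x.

Row 5: 5 − 4 + 5 + 16 + 20 + 20 = 62, so its missing entry is 76 − 62 = 14.
Column 5: 0 + 15 + 14 + 0 + 14 + 20 = 63, so its missing entry is 76 − 63 = 13.
Row 6: -5 + 4 + 0 + 13 + 22 + 32 = 66, so its missing entry is 76 − 66 = 10.
Row 2: 22 + 6 + 22 + 15 + 17 − 10 = 72, so its missing entry is 76 − 72 = 4.

d = 14, p = 13, a = 10, x = 4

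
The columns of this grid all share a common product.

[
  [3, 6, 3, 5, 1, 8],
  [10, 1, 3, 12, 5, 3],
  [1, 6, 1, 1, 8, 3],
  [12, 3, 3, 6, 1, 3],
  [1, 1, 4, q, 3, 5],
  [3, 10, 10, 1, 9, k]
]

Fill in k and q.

Columns 2 and 5 each multiply to 1080, so every column has product 1080.
Column 6: 8×3×3×3×5 = 1080, so the missing entry is 1080 ÷ 1080 = 1.
Column 4: 5×12×1×6×1 = 360, so the missing entry is 1080 ÷ 360 = 3.

k = 1, q = 3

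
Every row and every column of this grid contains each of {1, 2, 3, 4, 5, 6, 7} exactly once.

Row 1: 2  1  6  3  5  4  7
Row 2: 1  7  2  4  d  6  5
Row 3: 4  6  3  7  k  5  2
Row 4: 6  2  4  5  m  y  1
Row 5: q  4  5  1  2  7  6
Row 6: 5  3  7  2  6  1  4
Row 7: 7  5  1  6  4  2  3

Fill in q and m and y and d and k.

Cell (3,5): row 3 already has {2, 3, 4, 5, 6, 7} → 1.
At (row 5, col 1): row 5 already has {1, 2, 4, 5, 6, 7}, so the value is 3.
Cell (2,5): row 2 already has {1, 2, 4, 5, 6, 7} → 3.
Cell (4,5): column 5 already has {1, 2, 3, 4, 5, 6} → 7.
Cell (4,6): row 4 already has {1, 2, 4, 5, 6, 7} → 3.

q = 3, m = 7, y = 3, d = 3, k = 1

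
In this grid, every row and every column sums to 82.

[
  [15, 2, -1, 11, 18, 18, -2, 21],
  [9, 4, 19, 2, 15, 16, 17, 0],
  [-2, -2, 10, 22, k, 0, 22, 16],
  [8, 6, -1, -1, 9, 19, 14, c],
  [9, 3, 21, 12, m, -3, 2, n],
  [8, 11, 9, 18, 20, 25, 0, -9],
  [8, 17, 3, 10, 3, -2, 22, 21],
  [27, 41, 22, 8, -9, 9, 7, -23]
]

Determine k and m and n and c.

k = 16, m = 10, n = 28, c = 28

The known cells in row 4 total 54, leaving 82 − 54 = 28 for the blank.
The known cells in row 3 total 66, leaving 82 − 66 = 16 for the blank.
The known cells in column 5 total 72, leaving 82 − 72 = 10 for the blank.
The known cells in row 5 total 54, leaving 82 − 54 = 28 for the blank.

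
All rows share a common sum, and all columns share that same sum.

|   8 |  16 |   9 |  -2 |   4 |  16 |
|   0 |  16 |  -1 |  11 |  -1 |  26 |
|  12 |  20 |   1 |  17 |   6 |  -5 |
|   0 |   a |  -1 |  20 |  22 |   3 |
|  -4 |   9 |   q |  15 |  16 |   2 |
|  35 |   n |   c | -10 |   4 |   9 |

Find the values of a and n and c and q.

Rows 1 and 2 both sum to 51, so that's the common total.
Row 4 has 0 − 1 + 20 + 22 + 3 = 44; the blank must be 51 − 44 = 7.
Column 2 has 16 + 16 + 20 + 7 + 9 = 68; the blank must be 51 − 68 = -17.
Row 5 has -4 + 9 + 15 + 16 + 2 = 38; the blank must be 51 − 38 = 13.
Row 6 has 35 − 17 − 10 + 4 + 9 = 21; the blank must be 51 − 21 = 30.

a = 7, n = -17, c = 30, q = 13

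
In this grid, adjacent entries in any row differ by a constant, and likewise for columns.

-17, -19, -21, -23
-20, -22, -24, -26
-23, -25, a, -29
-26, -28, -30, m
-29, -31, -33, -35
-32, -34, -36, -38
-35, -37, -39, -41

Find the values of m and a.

Along each row the entries change by -2 per step; down each column they change by -3.
Row 4: from -26 at column 1, stepping by -2 to column 4 gives -32.
Row 3: from -23 at column 1, stepping by -2 to column 3 gives -27.

m = -32, a = -27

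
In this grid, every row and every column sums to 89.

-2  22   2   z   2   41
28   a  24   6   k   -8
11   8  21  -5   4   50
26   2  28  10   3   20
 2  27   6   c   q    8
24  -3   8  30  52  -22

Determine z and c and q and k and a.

Column 2 has 22 + 8 + 2 + 27 − 3 = 56; the blank must be 89 − 56 = 33.
Row 1 has -2 + 22 + 2 + 2 + 41 = 65; the blank must be 89 − 65 = 24.
Column 4 has 24 + 6 − 5 + 10 + 30 = 65; the blank must be 89 − 65 = 24.
Row 5 has 2 + 27 + 6 + 24 + 8 = 67; the blank must be 89 − 67 = 22.
Row 2 has 28 + 33 + 24 + 6 − 8 = 83; the blank must be 89 − 83 = 6.

z = 24, c = 24, q = 22, k = 6, a = 33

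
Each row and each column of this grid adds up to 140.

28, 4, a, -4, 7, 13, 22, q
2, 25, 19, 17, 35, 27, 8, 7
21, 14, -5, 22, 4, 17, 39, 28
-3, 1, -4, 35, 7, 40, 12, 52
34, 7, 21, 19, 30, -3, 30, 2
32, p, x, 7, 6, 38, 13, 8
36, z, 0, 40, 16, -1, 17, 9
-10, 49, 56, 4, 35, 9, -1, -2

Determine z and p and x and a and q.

z = 23, p = 17, x = 19, a = 34, q = 36

The known cells in column 8 total 104, leaving 140 − 104 = 36 for the blank.
The known cells in row 7 total 117, leaving 140 − 117 = 23 for the blank.
The known cells in column 2 total 123, leaving 140 − 123 = 17 for the blank.
The known cells in row 1 total 106, leaving 140 − 106 = 34 for the blank.
The known cells in row 6 total 121, leaving 140 − 121 = 19 for the blank.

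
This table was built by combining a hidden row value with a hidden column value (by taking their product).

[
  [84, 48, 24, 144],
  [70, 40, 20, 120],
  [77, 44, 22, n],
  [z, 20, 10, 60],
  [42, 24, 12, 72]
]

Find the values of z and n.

z = 35, n = 132

Each row is a constant multiple of every other row — this is a multiplication table with the headers hidden.
Row 4 is 10/24 = 5/12 times row 1, so its entry in column 1 is 84 × 5/12 = 35.
Row 3 is 22/24 = 11/12 times row 1, so its entry in column 4 is 144 × 11/12 = 132.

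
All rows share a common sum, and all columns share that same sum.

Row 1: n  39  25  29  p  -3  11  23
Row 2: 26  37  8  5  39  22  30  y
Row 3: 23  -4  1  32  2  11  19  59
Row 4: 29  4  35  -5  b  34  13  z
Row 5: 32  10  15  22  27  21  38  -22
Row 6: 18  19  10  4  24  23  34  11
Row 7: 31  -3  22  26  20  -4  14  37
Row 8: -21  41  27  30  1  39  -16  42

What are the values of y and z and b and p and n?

Rows 3 and 5 both sum to 143, so that's the common total.
Column 1: 26 + 23 + 29 + 32 + 18 + 31 − 21 = 138, so its missing entry is 143 − 138 = 5.
Row 1: 5 + 39 + 25 + 29 − 3 + 11 + 23 = 129, so its missing entry is 143 − 129 = 14.
Column 5: 14 + 39 + 2 + 27 + 24 + 20 + 1 = 127, so its missing entry is 143 − 127 = 16.
Row 4: 29 + 4 + 35 − 5 + 16 + 34 + 13 = 126, so its missing entry is 143 − 126 = 17.
Row 2: 26 + 37 + 8 + 5 + 39 + 22 + 30 = 167, so its missing entry is 143 − 167 = -24.

y = -24, z = 17, b = 16, p = 14, n = 5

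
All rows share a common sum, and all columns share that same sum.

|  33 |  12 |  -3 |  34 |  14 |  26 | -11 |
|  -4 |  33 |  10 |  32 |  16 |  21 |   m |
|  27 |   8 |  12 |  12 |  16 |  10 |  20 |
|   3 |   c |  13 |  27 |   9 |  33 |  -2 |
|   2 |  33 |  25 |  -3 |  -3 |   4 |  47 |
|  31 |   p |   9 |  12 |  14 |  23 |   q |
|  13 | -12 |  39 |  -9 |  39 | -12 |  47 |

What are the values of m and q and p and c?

m = -3, q = 7, p = 9, c = 22

Rows 1 and 3 both sum to 105, so that's the common total.
Row 4 has 3 + 13 + 27 + 9 + 33 − 2 = 83; the blank must be 105 − 83 = 22.
Row 2 has -4 + 33 + 10 + 32 + 16 + 21 = 108; the blank must be 105 − 108 = -3.
Column 2 has 12 + 33 + 8 + 22 + 33 − 12 = 96; the blank must be 105 − 96 = 9.
Row 6 has 31 + 9 + 9 + 12 + 14 + 23 = 98; the blank must be 105 − 98 = 7.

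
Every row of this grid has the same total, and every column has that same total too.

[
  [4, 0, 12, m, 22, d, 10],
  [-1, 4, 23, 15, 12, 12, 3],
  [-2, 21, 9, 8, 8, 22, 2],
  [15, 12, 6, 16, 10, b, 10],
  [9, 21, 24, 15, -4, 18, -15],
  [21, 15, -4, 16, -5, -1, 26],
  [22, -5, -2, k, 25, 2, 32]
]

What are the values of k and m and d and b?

Rows 2 and 3 both sum to 68, so that's the common total.
Row 7: 22 − 5 − 2 + 25 + 2 + 32 = 74, so its missing entry is 68 − 74 = -6.
Row 4: 15 + 12 + 6 + 16 + 10 + 10 = 69, so its missing entry is 68 − 69 = -1.
Column 6: 12 + 22 − 1 + 18 − 1 + 2 = 52, so its missing entry is 68 − 52 = 16.
Row 1: 4 + 0 + 12 + 22 + 16 + 10 = 64, so its missing entry is 68 − 64 = 4.

k = -6, m = 4, d = 16, b = -1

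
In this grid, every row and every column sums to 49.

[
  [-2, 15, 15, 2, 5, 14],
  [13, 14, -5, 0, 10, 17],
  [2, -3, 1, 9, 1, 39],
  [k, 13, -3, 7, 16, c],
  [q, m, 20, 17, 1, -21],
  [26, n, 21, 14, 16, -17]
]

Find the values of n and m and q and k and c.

n = -11, m = 21, q = 11, k = -1, c = 17

The known cells in row 6 total 60, leaving 49 − 60 = -11 for the blank.
The known cells in column 2 total 28, leaving 49 − 28 = 21 for the blank.
The known cells in row 5 total 38, leaving 49 − 38 = 11 for the blank.
The known cells in column 1 total 50, leaving 49 − 50 = -1 for the blank.
The known cells in row 4 total 32, leaving 49 − 32 = 17 for the blank.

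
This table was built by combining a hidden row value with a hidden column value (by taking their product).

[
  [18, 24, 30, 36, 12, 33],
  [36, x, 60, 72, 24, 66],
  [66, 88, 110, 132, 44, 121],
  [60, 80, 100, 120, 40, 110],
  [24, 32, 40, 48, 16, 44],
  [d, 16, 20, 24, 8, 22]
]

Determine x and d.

x = 48, d = 12

Each row is a constant multiple of every other row — this is a multiplication table with the headers hidden.
Row 2 is 60/30 = 2/1 times row 1, so its entry in column 2 is 24 × 2/1 = 48.
Row 6 is 20/30 = 2/3 times row 1, so its entry in column 1 is 18 × 2/3 = 12.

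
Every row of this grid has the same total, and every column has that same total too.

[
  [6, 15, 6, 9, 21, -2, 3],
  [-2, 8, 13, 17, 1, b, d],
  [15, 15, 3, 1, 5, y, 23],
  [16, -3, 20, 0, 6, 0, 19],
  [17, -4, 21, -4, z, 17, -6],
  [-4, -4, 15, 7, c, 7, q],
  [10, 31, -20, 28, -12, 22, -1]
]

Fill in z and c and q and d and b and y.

Rows 1 and 4 both sum to 58, so that's the common total.
Row 5: 17 − 4 + 21 − 4 + 17 − 6 = 41, so its missing entry is 58 − 41 = 17.
Column 5: 21 + 1 + 5 + 6 + 17 − 12 = 38, so its missing entry is 58 − 38 = 20.
Row 6: -4 − 4 + 15 + 7 + 20 + 7 = 41, so its missing entry is 58 − 41 = 17.
Column 7: 3 + 23 + 19 − 6 + 17 − 1 = 55, so its missing entry is 58 − 55 = 3.
Row 2: -2 + 8 + 13 + 17 + 1 + 3 = 40, so its missing entry is 58 − 40 = 18.
Row 3: 15 + 15 + 3 + 1 + 5 + 23 = 62, so its missing entry is 58 − 62 = -4.

z = 17, c = 20, q = 17, d = 3, b = 18, y = -4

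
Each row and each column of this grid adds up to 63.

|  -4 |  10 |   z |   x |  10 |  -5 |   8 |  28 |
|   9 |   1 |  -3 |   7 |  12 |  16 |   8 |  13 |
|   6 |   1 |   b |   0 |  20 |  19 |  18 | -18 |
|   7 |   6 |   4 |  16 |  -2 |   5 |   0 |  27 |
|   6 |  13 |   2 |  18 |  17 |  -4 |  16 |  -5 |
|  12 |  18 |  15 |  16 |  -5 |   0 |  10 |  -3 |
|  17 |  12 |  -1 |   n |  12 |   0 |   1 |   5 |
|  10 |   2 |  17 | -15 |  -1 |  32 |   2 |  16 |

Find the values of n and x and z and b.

n = 17, x = 4, z = 12, b = 17

Row 7: 17 + 12 − 1 + 12 + 0 + 1 + 5 = 46, so its missing entry is 63 − 46 = 17.
Row 3: 6 + 1 + 0 + 20 + 19 + 18 − 18 = 46, so its missing entry is 63 − 46 = 17.
Column 3: -3 + 17 + 4 + 2 + 15 − 1 + 17 = 51, so its missing entry is 63 − 51 = 12.
Row 1: -4 + 10 + 12 + 10 − 5 + 8 + 28 = 59, so its missing entry is 63 − 59 = 4.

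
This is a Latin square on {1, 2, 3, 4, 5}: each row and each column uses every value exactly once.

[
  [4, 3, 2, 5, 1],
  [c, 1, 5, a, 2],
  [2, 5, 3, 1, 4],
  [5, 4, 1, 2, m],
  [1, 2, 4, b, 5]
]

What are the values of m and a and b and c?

m = 3, a = 4, b = 3, c = 3

Cell (2,1): column 1 already has {1, 2, 4, 5} → 3.
Cell (2,4): row 2 already has {1, 2, 3, 5} → 4.
At (row 4, col 5): row 4 already has {1, 2, 4, 5}, so the value is 3.
For row 5, column 4: row 5 already has {1, 2, 4, 5}; that leaves 3.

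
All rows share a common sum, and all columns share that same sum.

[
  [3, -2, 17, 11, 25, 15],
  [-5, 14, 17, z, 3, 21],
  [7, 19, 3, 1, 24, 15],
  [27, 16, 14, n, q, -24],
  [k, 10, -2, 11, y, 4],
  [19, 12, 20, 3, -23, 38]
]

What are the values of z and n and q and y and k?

z = 19, n = 24, q = 12, y = 28, k = 18

Rows 1 and 3 both sum to 69, so that's the common total.
Column 1: 3 − 5 + 7 + 27 + 19 = 51, so its missing entry is 69 − 51 = 18.
Row 5: 18 + 10 − 2 + 11 + 4 = 41, so its missing entry is 69 − 41 = 28.
Column 5: 25 + 3 + 24 + 28 − 23 = 57, so its missing entry is 69 − 57 = 12.
Row 4: 27 + 16 + 14 + 12 − 24 = 45, so its missing entry is 69 − 45 = 24.
Row 2: -5 + 14 + 17 + 3 + 21 = 50, so its missing entry is 69 − 50 = 19.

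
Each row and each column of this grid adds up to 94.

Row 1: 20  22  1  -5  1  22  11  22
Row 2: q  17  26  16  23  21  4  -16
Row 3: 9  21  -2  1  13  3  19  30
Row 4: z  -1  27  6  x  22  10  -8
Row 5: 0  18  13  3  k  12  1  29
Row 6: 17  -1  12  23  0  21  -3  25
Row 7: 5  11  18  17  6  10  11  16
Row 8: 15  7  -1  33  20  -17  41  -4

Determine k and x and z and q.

The known cells in row 5 total 76, leaving 94 − 76 = 18 for the blank.
The known cells in row 2 total 91, leaving 94 − 91 = 3 for the blank.
The known cells in column 5 total 81, leaving 94 − 81 = 13 for the blank.
The known cells in row 4 total 69, leaving 94 − 69 = 25 for the blank.

k = 18, x = 13, z = 25, q = 3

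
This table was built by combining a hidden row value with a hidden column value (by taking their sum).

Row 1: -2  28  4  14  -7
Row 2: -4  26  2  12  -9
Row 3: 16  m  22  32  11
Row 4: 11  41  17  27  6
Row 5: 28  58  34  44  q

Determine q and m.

q = 23, m = 46

The difference between any two rows is the same in every column — this is an addition table with the headers hidden.
Row 5 minus row 1 is 34 − 4 = 30, so its entry in column 5 is -7 + 30 = 23.
Row 3 minus row 1 is 22 − 4 = 18, so its entry in column 2 is 28 + 18 = 46.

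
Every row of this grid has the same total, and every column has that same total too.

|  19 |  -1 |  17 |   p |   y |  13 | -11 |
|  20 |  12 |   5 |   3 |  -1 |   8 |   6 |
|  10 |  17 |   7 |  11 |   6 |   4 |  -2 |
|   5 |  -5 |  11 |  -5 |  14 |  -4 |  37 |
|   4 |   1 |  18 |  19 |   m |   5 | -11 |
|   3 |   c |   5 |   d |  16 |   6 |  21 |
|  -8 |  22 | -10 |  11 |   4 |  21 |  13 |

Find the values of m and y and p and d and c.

Rows 2 and 3 both sum to 53, so that's the common total.
Row 5 has 4 + 1 + 18 + 19 + 5 − 11 = 36; the blank must be 53 − 36 = 17.
Column 5 has -1 + 6 + 14 + 17 + 16 + 4 = 56; the blank must be 53 − 56 = -3.
Row 1 has 19 − 1 + 17 − 3 + 13 − 11 = 34; the blank must be 53 − 34 = 19.
Column 2 has -1 + 12 + 17 − 5 + 1 + 22 = 46; the blank must be 53 − 46 = 7.
Row 6 has 3 + 7 + 5 + 16 + 6 + 21 = 58; the blank must be 53 − 58 = -5.

m = 17, y = -3, p = 19, d = -5, c = 7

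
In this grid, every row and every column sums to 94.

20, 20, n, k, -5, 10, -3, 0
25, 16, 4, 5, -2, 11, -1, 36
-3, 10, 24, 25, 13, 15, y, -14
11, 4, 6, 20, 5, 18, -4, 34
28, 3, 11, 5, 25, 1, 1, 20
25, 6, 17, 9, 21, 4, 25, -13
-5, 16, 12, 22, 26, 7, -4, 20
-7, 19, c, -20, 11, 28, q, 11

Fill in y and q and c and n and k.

Column 4: 5 + 25 + 20 + 5 + 9 + 22 − 20 = 66, so its missing entry is 94 − 66 = 28.
Row 1: 20 + 20 + 28 − 5 + 10 − 3 + 0 = 70, so its missing entry is 94 − 70 = 24.
Row 3: -3 + 10 + 24 + 25 + 13 + 15 − 14 = 70, so its missing entry is 94 − 70 = 24.
Column 7: -3 − 1 + 24 − 4 + 1 + 25 − 4 = 38, so its missing entry is 94 − 38 = 56.
Row 8: -7 + 19 − 20 + 11 + 28 + 56 + 11 = 98, so its missing entry is 94 − 98 = -4.

y = 24, q = 56, c = -4, n = 24, k = 28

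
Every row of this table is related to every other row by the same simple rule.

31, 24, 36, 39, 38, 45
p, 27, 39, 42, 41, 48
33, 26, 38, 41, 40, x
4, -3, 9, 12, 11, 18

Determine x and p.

x = 47, p = 34

The difference between any two rows is the same in every column — this is an addition table with the headers hidden.
Row 3 minus row 1 is 40 − 38 = 2, so its entry in column 6 is 45 + 2 = 47.
Row 2 minus row 1 is 41 − 38 = 3, so its entry in column 1 is 31 + 3 = 34.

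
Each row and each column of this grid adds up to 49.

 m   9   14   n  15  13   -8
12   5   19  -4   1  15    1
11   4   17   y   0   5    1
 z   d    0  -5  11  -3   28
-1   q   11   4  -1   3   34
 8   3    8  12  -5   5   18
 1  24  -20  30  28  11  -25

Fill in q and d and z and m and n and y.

The known cells in row 3 total 38, leaving 49 − 38 = 11 for the blank.
The known cells in column 4 total 48, leaving 49 − 48 = 1 for the blank.
The known cells in row 1 total 44, leaving 49 − 44 = 5 for the blank.
The known cells in column 1 total 36, leaving 49 − 36 = 13 for the blank.
The known cells in row 4 total 44, leaving 49 − 44 = 5 for the blank.
The known cells in row 5 total 50, leaving 49 − 50 = -1 for the blank.

q = -1, d = 5, z = 13, m = 5, n = 1, y = 11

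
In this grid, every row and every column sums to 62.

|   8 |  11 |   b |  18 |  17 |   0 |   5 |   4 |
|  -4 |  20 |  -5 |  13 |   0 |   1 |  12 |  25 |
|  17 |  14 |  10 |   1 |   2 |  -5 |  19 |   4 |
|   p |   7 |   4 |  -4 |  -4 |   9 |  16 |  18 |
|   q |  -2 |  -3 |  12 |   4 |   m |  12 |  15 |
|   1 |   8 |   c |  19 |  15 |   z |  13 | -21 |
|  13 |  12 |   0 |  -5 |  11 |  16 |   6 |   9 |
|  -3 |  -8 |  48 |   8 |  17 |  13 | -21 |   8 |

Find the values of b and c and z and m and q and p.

Row 4: 7 + 4 − 4 − 4 + 9 + 16 + 18 = 46, so its missing entry is 62 − 46 = 16.
Column 1: 8 − 4 + 17 + 16 + 1 + 13 − 3 = 48, so its missing entry is 62 − 48 = 14.
Row 5: 14 − 2 − 3 + 12 + 4 + 12 + 15 = 52, so its missing entry is 62 − 52 = 10.
Column 6: 0 + 1 − 5 + 9 + 10 + 16 + 13 = 44, so its missing entry is 62 − 44 = 18.
Row 1: 8 + 11 + 18 + 17 + 0 + 5 + 4 = 63, so its missing entry is 62 − 63 = -1.
Row 6: 1 + 8 + 19 + 15 + 18 + 13 − 21 = 53, so its missing entry is 62 − 53 = 9.

b = -1, c = 9, z = 18, m = 10, q = 14, p = 16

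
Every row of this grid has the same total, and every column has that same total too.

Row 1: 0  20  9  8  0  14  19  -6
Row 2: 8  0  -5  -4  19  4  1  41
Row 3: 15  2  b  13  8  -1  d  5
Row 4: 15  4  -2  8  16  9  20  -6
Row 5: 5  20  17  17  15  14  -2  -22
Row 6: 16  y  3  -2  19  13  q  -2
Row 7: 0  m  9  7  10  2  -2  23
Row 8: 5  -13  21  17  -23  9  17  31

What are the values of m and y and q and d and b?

m = 15, y = 16, q = 1, d = 10, b = 12

Rows 1 and 2 both sum to 64, so that's the common total.
Row 7: 0 + 9 + 7 + 10 + 2 − 2 + 23 = 49, so its missing entry is 64 − 49 = 15.
Column 2: 20 + 0 + 2 + 4 + 20 + 15 − 13 = 48, so its missing entry is 64 − 48 = 16.
Row 6: 16 + 16 + 3 − 2 + 19 + 13 − 2 = 63, so its missing entry is 64 − 63 = 1.
Column 7: 19 + 1 + 20 − 2 + 1 − 2 + 17 = 54, so its missing entry is 64 − 54 = 10.
Row 3: 15 + 2 + 13 + 8 − 1 + 10 + 5 = 52, so its missing entry is 64 − 52 = 12.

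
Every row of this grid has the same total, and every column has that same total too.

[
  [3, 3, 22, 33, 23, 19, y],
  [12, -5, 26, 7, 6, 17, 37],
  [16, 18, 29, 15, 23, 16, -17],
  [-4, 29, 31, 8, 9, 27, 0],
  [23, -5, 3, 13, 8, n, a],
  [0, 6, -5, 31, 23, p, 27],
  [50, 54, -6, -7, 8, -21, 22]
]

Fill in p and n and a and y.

p = 18, n = 24, a = 34, y = -3

Rows 2 and 3 both sum to 100, so that's the common total.
The known cells in row 6 total 82, leaving 100 − 82 = 18 for the blank.
The known cells in column 6 total 76, leaving 100 − 76 = 24 for the blank.
The known cells in row 5 total 66, leaving 100 − 66 = 34 for the blank.
The known cells in row 1 total 103, leaving 100 − 103 = -3 for the blank.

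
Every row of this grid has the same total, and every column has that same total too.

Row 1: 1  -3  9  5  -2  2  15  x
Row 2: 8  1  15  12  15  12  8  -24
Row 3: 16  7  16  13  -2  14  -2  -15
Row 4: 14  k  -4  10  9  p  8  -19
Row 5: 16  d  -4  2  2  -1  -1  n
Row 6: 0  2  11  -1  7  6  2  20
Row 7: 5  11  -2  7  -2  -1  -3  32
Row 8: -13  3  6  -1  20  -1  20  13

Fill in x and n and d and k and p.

x = 20, n = 20, d = 13, k = 13, p = 16

Rows 2 and 3 both sum to 47, so that's the common total.
Row 1: 1 − 3 + 9 + 5 − 2 + 2 + 15 = 27, so its missing entry is 47 − 27 = 20.
Column 8: 20 − 24 − 15 − 19 + 20 + 32 + 13 = 27, so its missing entry is 47 − 27 = 20.
Row 5: 16 − 4 + 2 + 2 − 1 − 1 + 20 = 34, so its missing entry is 47 − 34 = 13.
Column 2: -3 + 1 + 7 + 13 + 2 + 11 + 3 = 34, so its missing entry is 47 − 34 = 13.
Row 4: 14 + 13 − 4 + 10 + 9 + 8 − 19 = 31, so its missing entry is 47 − 31 = 16.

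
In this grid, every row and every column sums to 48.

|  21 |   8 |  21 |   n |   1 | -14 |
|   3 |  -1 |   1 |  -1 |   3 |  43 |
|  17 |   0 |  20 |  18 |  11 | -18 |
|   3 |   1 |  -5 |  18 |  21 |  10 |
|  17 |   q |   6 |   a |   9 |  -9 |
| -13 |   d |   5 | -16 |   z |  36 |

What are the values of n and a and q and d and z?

Column 5: 1 + 3 + 11 + 21 + 9 = 45, so its missing entry is 48 − 45 = 3.
Row 1: 21 + 8 + 21 + 1 − 14 = 37, so its missing entry is 48 − 37 = 11.
Column 4: 11 − 1 + 18 + 18 − 16 = 30, so its missing entry is 48 − 30 = 18.
Row 6: -13 + 5 − 16 + 3 + 36 = 15, so its missing entry is 48 − 15 = 33.
Row 5: 17 + 6 + 18 + 9 − 9 = 41, so its missing entry is 48 − 41 = 7.

n = 11, a = 18, q = 7, d = 33, z = 3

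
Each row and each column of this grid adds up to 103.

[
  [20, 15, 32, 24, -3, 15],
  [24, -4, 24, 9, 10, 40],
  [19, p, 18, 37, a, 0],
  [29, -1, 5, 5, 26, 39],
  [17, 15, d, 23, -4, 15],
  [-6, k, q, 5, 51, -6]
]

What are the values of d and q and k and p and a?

Column 5 has -3 + 10 + 26 − 4 + 51 = 80; the blank must be 103 − 80 = 23.
Row 3 has 19 + 18 + 37 + 23 + 0 = 97; the blank must be 103 − 97 = 6.
Column 2 has 15 − 4 + 6 − 1 + 15 = 31; the blank must be 103 − 31 = 72.
Row 5 has 17 + 15 + 23 − 4 + 15 = 66; the blank must be 103 − 66 = 37.
Row 6 has -6 + 72 + 5 + 51 − 6 = 116; the blank must be 103 − 116 = -13.

d = 37, q = -13, k = 72, p = 6, a = 23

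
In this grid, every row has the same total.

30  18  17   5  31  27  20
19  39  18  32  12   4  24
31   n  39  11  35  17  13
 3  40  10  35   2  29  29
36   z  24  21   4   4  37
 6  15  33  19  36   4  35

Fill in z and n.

z = 22, n = 2

The complete rows each total 148.
Row 5 is missing 148 − 126 = 22 (since 36 + 24 + 21 + 4 + 4 + 37 = 126).
Row 3 is missing 148 − 146 = 2 (since 31 + 39 + 11 + 35 + 17 + 13 = 146).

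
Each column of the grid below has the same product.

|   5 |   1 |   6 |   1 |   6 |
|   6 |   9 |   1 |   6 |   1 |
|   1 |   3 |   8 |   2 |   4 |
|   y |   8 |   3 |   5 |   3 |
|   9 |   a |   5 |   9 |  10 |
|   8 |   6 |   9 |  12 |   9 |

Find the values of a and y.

Columns 4 and 5 each multiply to 6480, so every column has product 6480.
Column 2: 1×9×3×8×6 = 1296, so the missing entry is 6480 ÷ 1296 = 5.
Column 1: 5×6×1×9×8 = 2160, so the missing entry is 6480 ÷ 2160 = 3.

a = 5, y = 3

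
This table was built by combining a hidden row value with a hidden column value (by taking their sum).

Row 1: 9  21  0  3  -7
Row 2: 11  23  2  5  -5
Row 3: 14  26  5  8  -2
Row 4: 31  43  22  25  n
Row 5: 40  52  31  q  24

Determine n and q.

The difference between any two rows is the same in every column — this is an addition table with the headers hidden.
Row 4 minus row 1 is 22 − 0 = 22, so its entry in column 5 is -7 + 22 = 15.
Row 5 minus row 1 is 31 − 0 = 31, so its entry in column 4 is 3 + 31 = 34.

n = 15, q = 34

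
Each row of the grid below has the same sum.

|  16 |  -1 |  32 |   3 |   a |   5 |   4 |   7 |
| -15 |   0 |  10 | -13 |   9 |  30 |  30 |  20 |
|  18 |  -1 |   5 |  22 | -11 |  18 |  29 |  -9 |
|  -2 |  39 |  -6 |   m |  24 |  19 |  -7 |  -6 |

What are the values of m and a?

m = 10, a = 5

Rows 2 and 3 both add up to 71, so every row sums to 71.
Row 4: -2 + 39 − 6 + 24 + 19 − 7 − 6 = 61, so the missing entry is 71 − 61 = 10.
Row 1: 16 − 1 + 32 + 3 + 5 + 4 + 7 = 66, so the missing entry is 71 − 66 = 5.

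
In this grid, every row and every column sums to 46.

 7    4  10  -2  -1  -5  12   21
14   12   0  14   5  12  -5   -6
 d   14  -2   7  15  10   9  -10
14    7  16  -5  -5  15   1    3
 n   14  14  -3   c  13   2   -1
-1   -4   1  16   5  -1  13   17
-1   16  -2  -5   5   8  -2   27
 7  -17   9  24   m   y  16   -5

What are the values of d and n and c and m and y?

d = 3, n = 3, c = 4, m = 18, y = -6

Row 3: 14 − 2 + 7 + 15 + 10 + 9 − 10 = 43, so its missing entry is 46 − 43 = 3.
Column 1: 7 + 14 + 3 + 14 − 1 − 1 + 7 = 43, so its missing entry is 46 − 43 = 3.
Row 5: 3 + 14 + 14 − 3 + 13 + 2 − 1 = 42, so its missing entry is 46 − 42 = 4.
Column 5: -1 + 5 + 15 − 5 + 4 + 5 + 5 = 28, so its missing entry is 46 − 28 = 18.
Row 8: 7 − 17 + 9 + 24 + 18 + 16 − 5 = 52, so its missing entry is 46 − 52 = -6.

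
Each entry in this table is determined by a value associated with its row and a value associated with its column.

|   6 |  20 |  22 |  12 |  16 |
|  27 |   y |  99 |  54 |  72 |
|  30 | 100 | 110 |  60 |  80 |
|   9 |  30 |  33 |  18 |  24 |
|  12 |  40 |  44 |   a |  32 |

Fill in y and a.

y = 90, a = 24

Each row is a constant multiple of every other row — this is a multiplication table with the headers hidden.
Row 2 is 72/16 = 9/2 times row 1, so its entry in column 2 is 20 × 9/2 = 90.
Row 5 is 32/16 = 2/1 times row 1, so its entry in column 4 is 12 × 2/1 = 24.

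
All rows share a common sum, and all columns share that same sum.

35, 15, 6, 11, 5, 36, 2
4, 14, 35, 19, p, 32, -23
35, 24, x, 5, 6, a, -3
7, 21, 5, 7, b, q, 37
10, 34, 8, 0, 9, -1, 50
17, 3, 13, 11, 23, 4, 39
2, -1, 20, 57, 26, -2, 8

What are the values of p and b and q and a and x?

Rows 1 and 5 both sum to 110, so that's the common total.
Row 2 has 4 + 14 + 35 + 19 + 32 − 23 = 81; the blank must be 110 − 81 = 29.
Column 5 has 5 + 29 + 6 + 9 + 23 + 26 = 98; the blank must be 110 − 98 = 12.
Column 3 has 6 + 35 + 5 + 8 + 13 + 20 = 87; the blank must be 110 − 87 = 23.
Row 3 has 35 + 24 + 23 + 5 + 6 − 3 = 90; the blank must be 110 − 90 = 20.
Row 4 has 7 + 21 + 5 + 7 + 12 + 37 = 89; the blank must be 110 − 89 = 21.

p = 29, b = 12, q = 21, a = 20, x = 23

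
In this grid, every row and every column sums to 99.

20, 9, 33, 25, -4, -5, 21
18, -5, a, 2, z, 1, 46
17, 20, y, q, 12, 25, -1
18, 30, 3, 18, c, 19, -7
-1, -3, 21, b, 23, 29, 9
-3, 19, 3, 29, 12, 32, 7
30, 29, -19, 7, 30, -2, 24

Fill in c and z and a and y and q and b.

Row 4 has 18 + 30 + 3 + 18 + 19 − 7 = 81; the blank must be 99 − 81 = 18.
Row 5 has -1 − 3 + 21 + 23 + 29 + 9 = 78; the blank must be 99 − 78 = 21.
Column 5 has -4 + 12 + 18 + 23 + 12 + 30 = 91; the blank must be 99 − 91 = 8.
Row 2 has 18 − 5 + 2 + 8 + 1 + 46 = 70; the blank must be 99 − 70 = 29.
Column 4 has 25 + 2 + 18 + 21 + 29 + 7 = 102; the blank must be 99 − 102 = -3.
Row 3 has 17 + 20 − 3 + 12 + 25 − 1 = 70; the blank must be 99 − 70 = 29.

c = 18, z = 8, a = 29, y = 29, q = -3, b = 21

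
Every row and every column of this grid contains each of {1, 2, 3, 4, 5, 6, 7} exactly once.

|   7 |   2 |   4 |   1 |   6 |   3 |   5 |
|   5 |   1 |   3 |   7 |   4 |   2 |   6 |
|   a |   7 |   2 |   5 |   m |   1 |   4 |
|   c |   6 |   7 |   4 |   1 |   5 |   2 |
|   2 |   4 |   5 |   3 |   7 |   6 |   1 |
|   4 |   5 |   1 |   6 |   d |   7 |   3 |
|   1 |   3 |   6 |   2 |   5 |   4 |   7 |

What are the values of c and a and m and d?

For row 6, column 5: row 6 already has {1, 3, 4, 5, 6, 7}; that leaves 2.
For row 3, column 5: column 5 already has {1, 2, 4, 5, 6, 7}; that leaves 3.
At (row 3, col 1): row 3 already has {1, 2, 3, 4, 5, 7}, so the value is 6.
At (row 4, col 1): row 4 already has {1, 2, 4, 5, 6, 7}, so the value is 3.

c = 3, a = 6, m = 3, d = 2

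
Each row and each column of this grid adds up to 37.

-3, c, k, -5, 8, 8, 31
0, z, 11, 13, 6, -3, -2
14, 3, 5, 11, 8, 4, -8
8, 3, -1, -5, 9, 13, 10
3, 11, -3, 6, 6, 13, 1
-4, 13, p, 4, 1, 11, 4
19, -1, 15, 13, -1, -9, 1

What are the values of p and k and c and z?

p = 8, k = 2, c = -4, z = 12

Row 2: 0 + 11 + 13 + 6 − 3 − 2 = 25, so its missing entry is 37 − 25 = 12.
Column 2: 12 + 3 + 3 + 11 + 13 − 1 = 41, so its missing entry is 37 − 41 = -4.
Row 1: -3 − 4 − 5 + 8 + 8 + 31 = 35, so its missing entry is 37 − 35 = 2.
Row 6: -4 + 13 + 4 + 1 + 11 + 4 = 29, so its missing entry is 37 − 29 = 8.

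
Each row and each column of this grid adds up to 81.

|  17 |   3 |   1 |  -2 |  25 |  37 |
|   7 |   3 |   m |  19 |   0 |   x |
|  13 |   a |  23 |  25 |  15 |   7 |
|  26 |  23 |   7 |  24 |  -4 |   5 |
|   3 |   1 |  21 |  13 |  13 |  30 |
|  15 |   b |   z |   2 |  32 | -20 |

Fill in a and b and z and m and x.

Row 3 has 13 + 23 + 25 + 15 + 7 = 83; the blank must be 81 − 83 = -2.
Column 6 has 37 + 7 + 5 + 30 − 20 = 59; the blank must be 81 − 59 = 22.
Row 2 has 7 + 3 + 19 + 0 + 22 = 51; the blank must be 81 − 51 = 30.
Column 2 has 3 + 3 − 2 + 23 + 1 = 28; the blank must be 81 − 28 = 53.
Row 6 has 15 + 53 + 2 + 32 − 20 = 82; the blank must be 81 − 82 = -1.

a = -2, b = 53, z = -1, m = 30, x = 22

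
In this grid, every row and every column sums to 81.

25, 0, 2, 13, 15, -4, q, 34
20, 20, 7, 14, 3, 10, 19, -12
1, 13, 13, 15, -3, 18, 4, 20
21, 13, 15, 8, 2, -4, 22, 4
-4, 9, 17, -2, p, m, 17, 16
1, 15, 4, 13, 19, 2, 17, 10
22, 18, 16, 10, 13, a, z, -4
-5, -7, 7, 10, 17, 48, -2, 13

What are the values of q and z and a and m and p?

Column 5: 15 + 3 − 3 + 2 + 19 + 13 + 17 = 66, so its missing entry is 81 − 66 = 15.
Row 1: 25 + 0 + 2 + 13 + 15 − 4 + 34 = 85, so its missing entry is 81 − 85 = -4.
Row 5: -4 + 9 + 17 − 2 + 15 + 17 + 16 = 68, so its missing entry is 81 − 68 = 13.
Column 6: -4 + 10 + 18 − 4 + 13 + 2 + 48 = 83, so its missing entry is 81 − 83 = -2.
Row 7: 22 + 18 + 16 + 10 + 13 − 2 − 4 = 73, so its missing entry is 81 − 73 = 8.

q = -4, z = 8, a = -2, m = 13, p = 15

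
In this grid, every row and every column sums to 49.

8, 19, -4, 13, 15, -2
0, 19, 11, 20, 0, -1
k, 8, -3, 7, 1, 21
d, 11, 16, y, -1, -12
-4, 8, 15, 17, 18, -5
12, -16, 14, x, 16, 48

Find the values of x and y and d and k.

Row 6: 12 − 16 + 14 + 16 + 48 = 74, so its missing entry is 49 − 74 = -25.
Column 4: 13 + 20 + 7 + 17 − 25 = 32, so its missing entry is 49 − 32 = 17.
Row 3: 8 − 3 + 7 + 1 + 21 = 34, so its missing entry is 49 − 34 = 15.
Row 4: 11 + 16 + 17 − 1 − 12 = 31, so its missing entry is 49 − 31 = 18.

x = -25, y = 17, d = 18, k = 15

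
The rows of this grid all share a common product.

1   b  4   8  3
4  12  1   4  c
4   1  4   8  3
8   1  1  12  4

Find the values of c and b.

Rows 3 and 4 each multiply to 384, so every row has product 384.
Row 2: 4×12×1×4 = 192, so the missing entry is 384 ÷ 192 = 2.
Row 1: 1×4×8×3 = 96, so the missing entry is 384 ÷ 96 = 4.

c = 2, b = 4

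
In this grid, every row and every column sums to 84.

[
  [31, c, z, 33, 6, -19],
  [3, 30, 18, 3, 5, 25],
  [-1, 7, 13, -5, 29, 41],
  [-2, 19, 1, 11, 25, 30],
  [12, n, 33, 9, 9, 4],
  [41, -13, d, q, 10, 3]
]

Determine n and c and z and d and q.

Column 4 has 33 + 3 − 5 + 11 + 9 = 51; the blank must be 84 − 51 = 33.
Row 5 has 12 + 33 + 9 + 9 + 4 = 67; the blank must be 84 − 67 = 17.
Column 2 has 30 + 7 + 19 + 17 − 13 = 60; the blank must be 84 − 60 = 24.
Row 1 has 31 + 24 + 33 + 6 − 19 = 75; the blank must be 84 − 75 = 9.
Row 6 has 41 − 13 + 33 + 10 + 3 = 74; the blank must be 84 − 74 = 10.

n = 17, c = 24, z = 9, d = 10, q = 33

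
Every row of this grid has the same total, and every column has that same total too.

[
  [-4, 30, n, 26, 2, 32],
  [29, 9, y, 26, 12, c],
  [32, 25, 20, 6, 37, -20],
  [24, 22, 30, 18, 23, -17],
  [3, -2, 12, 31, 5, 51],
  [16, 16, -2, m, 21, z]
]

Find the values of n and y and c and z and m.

n = 14, y = 26, c = -2, z = 56, m = -7

Rows 3 and 4 both sum to 100, so that's the common total.
Row 1 has -4 + 30 + 26 + 2 + 32 = 86; the blank must be 100 − 86 = 14.
Column 3 has 14 + 20 + 30 + 12 − 2 = 74; the blank must be 100 − 74 = 26.
Row 2 has 29 + 9 + 26 + 26 + 12 = 102; the blank must be 100 − 102 = -2.
Column 6 has 32 − 2 − 20 − 17 + 51 = 44; the blank must be 100 − 44 = 56.
Row 6 has 16 + 16 − 2 + 21 + 56 = 107; the blank must be 100 − 107 = -7.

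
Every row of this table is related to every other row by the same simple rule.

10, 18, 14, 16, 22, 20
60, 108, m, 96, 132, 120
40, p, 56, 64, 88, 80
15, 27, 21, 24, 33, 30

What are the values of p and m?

p = 72, m = 84

Each row is a constant multiple of every other row — this is a multiplication table with the headers hidden.
Row 3 is 88/22 = 4/1 times row 1, so its entry in column 2 is 18 × 4/1 = 72.
Row 2 is 132/22 = 6/1 times row 1, so its entry in column 3 is 14 × 6/1 = 84.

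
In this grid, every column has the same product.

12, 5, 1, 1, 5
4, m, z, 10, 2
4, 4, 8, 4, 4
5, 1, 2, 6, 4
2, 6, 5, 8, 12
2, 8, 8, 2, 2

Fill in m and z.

m = 4, z = 6

Columns 1 and 4 each multiply to 3840, so every column has product 3840.
Column 2: 5×4×1×6×8 = 960, so the missing entry is 3840 ÷ 960 = 4.
Column 3: 1×8×2×5×8 = 640, so the missing entry is 3840 ÷ 640 = 6.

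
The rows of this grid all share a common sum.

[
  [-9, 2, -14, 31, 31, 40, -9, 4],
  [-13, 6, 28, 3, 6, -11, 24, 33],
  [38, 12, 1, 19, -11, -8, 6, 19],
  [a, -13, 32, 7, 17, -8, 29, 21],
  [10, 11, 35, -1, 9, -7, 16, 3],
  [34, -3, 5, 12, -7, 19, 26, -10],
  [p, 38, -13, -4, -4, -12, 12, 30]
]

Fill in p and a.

p = 29, a = -9

The complete rows each total 76.
Row 7 is missing 76 − 47 = 29 (since 38 − 13 − 4 − 4 − 12 + 12 + 30 = 47).
Row 4 is missing 76 − 85 = -9 (since -13 + 32 + 7 + 17 − 8 + 29 + 21 = 85).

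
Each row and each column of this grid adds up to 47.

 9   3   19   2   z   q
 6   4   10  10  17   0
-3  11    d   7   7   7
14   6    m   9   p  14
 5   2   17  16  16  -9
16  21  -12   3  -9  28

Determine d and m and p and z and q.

d = 18, m = -5, p = 9, z = 7, q = 7

The known cells in column 6 total 40, leaving 47 − 40 = 7 for the blank.
The known cells in row 1 total 40, leaving 47 − 40 = 7 for the blank.
The known cells in column 5 total 38, leaving 47 − 38 = 9 for the blank.
The known cells in row 3 total 29, leaving 47 − 29 = 18 for the blank.
The known cells in row 4 total 52, leaving 47 − 52 = -5 for the blank.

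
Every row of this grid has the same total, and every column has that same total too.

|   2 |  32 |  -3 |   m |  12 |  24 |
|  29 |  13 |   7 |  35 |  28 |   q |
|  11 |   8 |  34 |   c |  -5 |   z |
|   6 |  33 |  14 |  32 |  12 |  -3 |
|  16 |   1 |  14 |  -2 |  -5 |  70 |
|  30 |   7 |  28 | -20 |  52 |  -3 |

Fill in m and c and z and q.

Rows 4 and 5 both sum to 94, so that's the common total.
Row 1 has 2 + 32 − 3 + 12 + 24 = 67; the blank must be 94 − 67 = 27.
Column 4 has 27 + 35 + 32 − 2 − 20 = 72; the blank must be 94 − 72 = 22.
Row 3 has 11 + 8 + 34 + 22 − 5 = 70; the blank must be 94 − 70 = 24.
Row 2 has 29 + 13 + 7 + 35 + 28 = 112; the blank must be 94 − 112 = -18.

m = 27, c = 22, z = 24, q = -18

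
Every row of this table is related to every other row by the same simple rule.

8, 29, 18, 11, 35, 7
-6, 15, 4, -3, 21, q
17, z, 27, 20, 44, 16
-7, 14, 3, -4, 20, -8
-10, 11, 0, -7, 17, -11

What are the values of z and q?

The difference between any two rows is the same in every column — this is an addition table with the headers hidden.
Row 3 minus row 1 is 17 − 8 = 9, so its entry in column 2 is 29 + 9 = 38.
Row 2 minus row 1 is -6 − 8 = -14, so its entry in column 6 is 7 + (-14) = -7.

z = 38, q = -7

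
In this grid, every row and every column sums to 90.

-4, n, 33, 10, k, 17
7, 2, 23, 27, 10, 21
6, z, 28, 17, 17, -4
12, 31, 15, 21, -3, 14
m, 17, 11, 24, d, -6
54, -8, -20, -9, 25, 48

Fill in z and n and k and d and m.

Column 1: -4 + 7 + 6 + 12 + 54 = 75, so its missing entry is 90 − 75 = 15.
Row 5: 15 + 17 + 11 + 24 − 6 = 61, so its missing entry is 90 − 61 = 29.
Column 5: 10 + 17 − 3 + 29 + 25 = 78, so its missing entry is 90 − 78 = 12.
Row 1: -4 + 33 + 10 + 12 + 17 = 68, so its missing entry is 90 − 68 = 22.
Row 3: 6 + 28 + 17 + 17 − 4 = 64, so its missing entry is 90 − 64 = 26.

z = 26, n = 22, k = 12, d = 29, m = 15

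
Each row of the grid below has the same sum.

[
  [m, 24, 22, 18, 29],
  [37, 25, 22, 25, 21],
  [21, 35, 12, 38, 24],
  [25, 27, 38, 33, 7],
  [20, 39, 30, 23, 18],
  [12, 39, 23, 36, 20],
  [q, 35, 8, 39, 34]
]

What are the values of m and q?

m = 37, q = 14

Row 4 sums to 130 and so does row 5; that's the common total.
In row 1 the known cells total 93, leaving 130 − 93 = 37.
In row 7 the known cells total 116, leaving 130 − 116 = 14.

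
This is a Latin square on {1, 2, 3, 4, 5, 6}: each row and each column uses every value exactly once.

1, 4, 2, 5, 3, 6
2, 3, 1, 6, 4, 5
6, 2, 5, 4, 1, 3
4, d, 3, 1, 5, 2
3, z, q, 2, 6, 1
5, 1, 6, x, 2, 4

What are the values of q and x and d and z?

At (row 6, col 4): row 6 already has {1, 2, 4, 5, 6}, so the value is 3.
At (row 4, col 2): row 4 already has {1, 2, 3, 4, 5}, so the value is 6.
At (row 5, col 2): column 2 already has {1, 2, 3, 4, 6}, so the value is 5.
Cell (5,3): row 5 already has {1, 2, 3, 5, 6} → 4.

q = 4, x = 3, d = 6, z = 5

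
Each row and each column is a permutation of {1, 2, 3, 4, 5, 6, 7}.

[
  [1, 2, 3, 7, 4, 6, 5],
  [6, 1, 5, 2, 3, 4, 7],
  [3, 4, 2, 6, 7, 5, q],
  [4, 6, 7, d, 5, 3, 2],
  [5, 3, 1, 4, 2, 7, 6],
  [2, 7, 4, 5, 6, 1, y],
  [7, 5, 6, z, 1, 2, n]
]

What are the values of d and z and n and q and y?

d = 1, z = 3, n = 4, q = 1, y = 3

For row 4, column 4: row 4 already has {2, 3, 4, 5, 6, 7}; that leaves 1.
For row 3, column 7: row 3 already has {2, 3, 4, 5, 6, 7}; that leaves 1.
For row 6, column 7: row 6 already has {1, 2, 4, 5, 6, 7}; that leaves 3.
At (row 7, col 7): column 7 already has {1, 2, 3, 5, 6, 7}, so the value is 4.
For row 7, column 4: row 7 already has {1, 2, 4, 5, 6, 7}; that leaves 3.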